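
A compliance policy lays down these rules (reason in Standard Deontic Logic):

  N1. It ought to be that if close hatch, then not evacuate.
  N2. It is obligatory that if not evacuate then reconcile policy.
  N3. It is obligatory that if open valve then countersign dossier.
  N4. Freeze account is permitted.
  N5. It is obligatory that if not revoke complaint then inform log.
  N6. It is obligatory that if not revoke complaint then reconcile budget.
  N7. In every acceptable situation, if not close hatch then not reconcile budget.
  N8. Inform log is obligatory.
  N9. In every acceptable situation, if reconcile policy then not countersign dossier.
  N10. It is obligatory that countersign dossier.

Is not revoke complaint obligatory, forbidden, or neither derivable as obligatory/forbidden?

Premise 10 gives O(countersign_dossier).
The contrapositive of premise 9 (O(reconcile_policy → ¬countersign_dossier)) is O(countersign_dossier → ¬reconcile_policy), and O(countersign_dossier) is already established, so O(¬reconcile_policy).
Premise 2, O(¬evacuate → reconcile_policy), contraposes to O(¬reconcile_policy → evacuate); with O(¬reconcile_policy) we get O(evacuate).
The contrapositive of premise 1 (O(close_hatch → ¬evacuate)) is O(evacuate → ¬close_hatch), and O(evacuate) is already established, so O(¬close_hatch).
Applying K to premise 7 (O(¬close_hatch → ¬reconcile_budget)) and O(¬close_hatch) yields O(¬reconcile_budget).
Premise 6, O(¬revoke_complaint → reconcile_budget), contraposes to O(¬reconcile_budget → revoke_complaint); with O(¬reconcile_budget) we get O(revoke_complaint).
Premises 3, 4, 5, 8 do not contribute to this derivation.
Thus O(revoke_complaint), which is F(¬revoke_complaint): ¬revoke_complaint is forbidden.

Forbidden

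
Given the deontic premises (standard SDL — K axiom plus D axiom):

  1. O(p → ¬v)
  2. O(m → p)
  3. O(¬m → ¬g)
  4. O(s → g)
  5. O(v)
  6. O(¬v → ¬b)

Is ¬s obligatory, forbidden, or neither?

Premise 5 gives O(v).
Premise 1 is O(p → ¬v); contrapositively O(v → ¬p). Since O(v) holds, K gives O(¬p).
Premise 2, O(m → p), contraposes to O(¬p → ¬m); with O(¬p) we get O(¬m).
With premise 3, O(¬m → ¬g), the K-axiom yields O(¬g).
The contrapositive of premise 4 (O(s → g)) is O(¬g → ¬s), and O(¬g) is already established, so O(¬s).
Premise 6 does not contribute to this derivation.
Hence ¬s is obligatory.

Obligatory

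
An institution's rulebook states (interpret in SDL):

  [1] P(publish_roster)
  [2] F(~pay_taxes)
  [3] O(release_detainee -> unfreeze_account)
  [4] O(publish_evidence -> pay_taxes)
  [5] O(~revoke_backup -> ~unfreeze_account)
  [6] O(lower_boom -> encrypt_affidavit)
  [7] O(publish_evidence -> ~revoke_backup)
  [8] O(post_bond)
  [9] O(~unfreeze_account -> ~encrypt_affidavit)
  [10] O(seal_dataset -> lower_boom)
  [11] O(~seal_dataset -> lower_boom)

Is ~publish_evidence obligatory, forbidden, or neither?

By case analysis on ~seal_dataset: premise 11 gives O(~seal_dataset -> lower_boom) and premise 10 gives O(seal_dataset -> lower_boom), so O(lower_boom) either way.
Premise 6 is O(lower_boom -> encrypt_affidavit); since O(lower_boom), deontic closure gives O(encrypt_affidavit).
Premise 9 is O(~unfreeze_account -> ~encrypt_affidavit); contrapositively O(encrypt_affidavit -> unfreeze_account). Since O(encrypt_affidavit) holds, K gives O(unfreeze_account).
The contrapositive of premise 5 (O(~revoke_backup -> ~unfreeze_account)) is O(unfreeze_account -> revoke_backup), and O(unfreeze_account) is already established, so O(revoke_backup).
Premise 7 is O(publish_evidence -> ~revoke_backup); contrapositively O(revoke_backup -> ~publish_evidence). Since O(revoke_backup) holds, K gives O(~publish_evidence).
Premises 1, 2, 3, 4, 8 do not contribute to this derivation.
Hence ~publish_evidence is obligatory.

Obligatory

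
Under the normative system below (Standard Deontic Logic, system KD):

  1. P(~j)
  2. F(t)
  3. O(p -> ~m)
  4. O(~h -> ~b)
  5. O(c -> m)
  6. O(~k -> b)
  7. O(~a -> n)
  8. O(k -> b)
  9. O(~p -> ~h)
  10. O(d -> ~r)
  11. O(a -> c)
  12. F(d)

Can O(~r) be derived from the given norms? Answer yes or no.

No

Premise 10 is O(d -> ~r), but O(d) is not derivable from the premises, so it does not yield O(~r).
No other premise forces O(~r). An ideal world satisfying every premise can still have ~r false, so O(~r) is not derivable.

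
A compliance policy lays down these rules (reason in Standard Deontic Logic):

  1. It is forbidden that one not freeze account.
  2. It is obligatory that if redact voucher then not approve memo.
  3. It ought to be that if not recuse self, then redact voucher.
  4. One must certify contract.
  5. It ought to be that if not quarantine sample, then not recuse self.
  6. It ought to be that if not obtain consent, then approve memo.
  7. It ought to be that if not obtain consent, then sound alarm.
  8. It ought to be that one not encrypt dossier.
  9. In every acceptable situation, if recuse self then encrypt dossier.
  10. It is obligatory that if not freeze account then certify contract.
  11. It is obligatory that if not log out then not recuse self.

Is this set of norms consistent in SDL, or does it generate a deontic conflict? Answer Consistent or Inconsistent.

Consistent

Premise 10 is O(¬freeze_account → certify_contract); even if O(certify_contract) held, inferring O(¬freeze_account) would be affirming the consequent — invalid.
So O(¬freeze_account) is not derivable, and the apparent clash with O(freeze_account) does not arise.
A world satisfying every obligation exists (e.g. approve_memo=false, certify_contract=true, encrypt_dossier=false, freeze_account=true, log_out=false, obtain_consent=true, quarantine_sample=false, recuse_self=false, redact_voucher=true, sound_alarm=false); no atom is both obligatory and forbidden, so the set is consistent.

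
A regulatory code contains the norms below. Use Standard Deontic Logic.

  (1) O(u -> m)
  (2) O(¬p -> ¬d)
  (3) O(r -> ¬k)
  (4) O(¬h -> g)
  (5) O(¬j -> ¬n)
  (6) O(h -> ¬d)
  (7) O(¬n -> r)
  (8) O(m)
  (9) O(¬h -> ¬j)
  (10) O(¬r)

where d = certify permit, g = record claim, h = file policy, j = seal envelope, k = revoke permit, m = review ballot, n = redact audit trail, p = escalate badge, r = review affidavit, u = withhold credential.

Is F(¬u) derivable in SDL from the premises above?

Premise 1 is O(u -> m); even if O(m) held, inferring O(u) would be affirming the consequent — invalid.
No other premise forces O(u). An ideal world satisfying every premise can still have ¬u true, so F(¬u) is not derivable.

No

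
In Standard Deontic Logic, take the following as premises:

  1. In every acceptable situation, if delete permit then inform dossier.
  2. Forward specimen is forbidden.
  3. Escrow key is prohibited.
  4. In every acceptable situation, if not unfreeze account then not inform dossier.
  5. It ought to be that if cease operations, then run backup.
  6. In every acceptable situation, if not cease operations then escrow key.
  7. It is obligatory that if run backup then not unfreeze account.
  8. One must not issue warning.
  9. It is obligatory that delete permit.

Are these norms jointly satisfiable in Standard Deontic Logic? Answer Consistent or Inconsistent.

Inconsistent

From premise 9 we have O(delete_permit).
From O(delete_permit) and premise 1, O(delete_permit → inform_dossier), we obtain O(inform_dossier).
Premise 4, O(¬unfreeze_account → ¬inform_dossier), contraposes to O(inform_dossier → unfreeze_account); with O(inform_dossier) we get O(unfreeze_account).
Premise 7 is O(run_backup → ¬unfreeze_account); contrapositively O(unfreeze_account → ¬run_backup). Since O(unfreeze_account) holds, K gives O(¬run_backup).
Premise 5, O(cease_operations → run_backup), contraposes to O(¬run_backup → ¬cease_operations); with O(¬run_backup) we get O(¬cease_operations).
From O(¬cease_operations) and premise 6, O(¬cease_operations → escrow_key), we obtain O(escrow_key).
Yet premise 3 is F(escrow_key), i.e. O(¬escrow_key).
We now have both O(escrow_key) and O(¬escrow_key) — escrow_key is simultaneously obligatory and forbidden, violating the D-axiom.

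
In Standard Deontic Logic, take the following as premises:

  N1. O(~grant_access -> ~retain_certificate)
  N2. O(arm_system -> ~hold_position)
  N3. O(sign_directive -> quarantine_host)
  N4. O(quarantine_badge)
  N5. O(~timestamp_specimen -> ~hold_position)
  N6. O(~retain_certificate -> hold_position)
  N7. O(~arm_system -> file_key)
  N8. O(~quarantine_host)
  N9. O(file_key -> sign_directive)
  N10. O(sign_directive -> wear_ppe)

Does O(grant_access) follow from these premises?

From premise 8 we have O(~quarantine_host).
The contrapositive of premise 3 (O(sign_directive -> quarantine_host)) is O(~quarantine_host -> ~sign_directive), and O(~quarantine_host) is already established, so O(~sign_directive).
Premise 9, O(file_key -> sign_directive), contraposes to O(~sign_directive -> ~file_key); with O(~sign_directive) we get O(~file_key).
The contrapositive of premise 7 (O(~arm_system -> file_key)) is O(~file_key -> arm_system), and O(~file_key) is already established, so O(arm_system).
Applying K to premise 2 (O(arm_system -> ~hold_position)) and O(arm_system) yields O(~hold_position).
Premise 6, O(~retain_certificate -> hold_position), contraposes to O(~hold_position -> retain_certificate); with O(~hold_position) we get O(retain_certificate).
Premise 1, O(~grant_access -> ~retain_certificate), contraposes to O(retain_certificate -> grant_access); with O(retain_certificate) we get O(grant_access).
Premises 4, 5, 10 do not contribute to this derivation.
So O(grant_access) follows.

Yes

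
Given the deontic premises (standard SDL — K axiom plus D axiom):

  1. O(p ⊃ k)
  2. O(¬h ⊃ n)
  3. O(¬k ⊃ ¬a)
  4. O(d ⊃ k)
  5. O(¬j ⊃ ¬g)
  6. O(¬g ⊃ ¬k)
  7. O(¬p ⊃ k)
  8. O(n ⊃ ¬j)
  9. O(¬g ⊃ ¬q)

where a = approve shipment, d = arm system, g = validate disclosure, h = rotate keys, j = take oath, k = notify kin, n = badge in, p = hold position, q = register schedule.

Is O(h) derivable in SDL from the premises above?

By case analysis on p: premise 1 gives O(p ⊃ k) and premise 7 gives O(¬p ⊃ k), so O(k) either way.
Premise 6 is O(¬g ⊃ ¬k); contrapositively O(k ⊃ g). Since O(k) holds, K gives O(g).
The contrapositive of premise 5 (O(¬j ⊃ ¬g)) is O(g ⊃ j), and O(g) is already established, so O(j).
The contrapositive of premise 8 (O(n ⊃ ¬j)) is O(j ⊃ ¬n), and O(j) is already established, so O(¬n).
Premise 2 is O(¬h ⊃ n); contrapositively O(¬n ⊃ h). Since O(¬n) holds, K gives O(h).
Premises 3, 4, 9 do not contribute to this derivation.
So O(h) follows.

Yes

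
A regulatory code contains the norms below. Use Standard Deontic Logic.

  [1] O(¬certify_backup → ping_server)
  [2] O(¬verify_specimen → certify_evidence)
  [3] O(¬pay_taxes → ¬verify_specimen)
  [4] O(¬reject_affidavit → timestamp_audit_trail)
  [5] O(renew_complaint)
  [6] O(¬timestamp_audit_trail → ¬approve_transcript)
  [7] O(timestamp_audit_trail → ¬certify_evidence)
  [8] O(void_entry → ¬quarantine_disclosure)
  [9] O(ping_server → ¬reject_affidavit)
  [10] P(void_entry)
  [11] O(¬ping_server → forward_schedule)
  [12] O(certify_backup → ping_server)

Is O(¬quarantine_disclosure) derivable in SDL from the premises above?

Premise 8 is O(void_entry → ¬quarantine_disclosure), but O(void_entry) is not derivable from the premises (the permission P(void_entry) asserts only ¬O(¬void_entry), not O(void_entry)), so it does not yield O(¬quarantine_disclosure).
No other premise forces O(¬quarantine_disclosure). An ideal world satisfying every premise can still have ¬quarantine_disclosure false, so O(¬quarantine_disclosure) is not derivable.

No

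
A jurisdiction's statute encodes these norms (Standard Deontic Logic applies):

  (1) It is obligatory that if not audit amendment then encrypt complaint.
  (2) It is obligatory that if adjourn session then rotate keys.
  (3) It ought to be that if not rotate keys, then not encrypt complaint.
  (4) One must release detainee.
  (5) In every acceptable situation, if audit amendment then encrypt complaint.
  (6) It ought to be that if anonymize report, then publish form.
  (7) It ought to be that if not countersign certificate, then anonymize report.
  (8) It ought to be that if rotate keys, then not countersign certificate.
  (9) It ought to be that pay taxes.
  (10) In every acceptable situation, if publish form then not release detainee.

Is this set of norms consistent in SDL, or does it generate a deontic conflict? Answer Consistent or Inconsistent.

Premises 5 and 1 are O(audit_amendment → encrypt_complaint) and O(¬audit_amendment → encrypt_complaint); every ideal world satisfies audit_amendment or ¬audit_amendment, so in either case encrypt_complaint holds — hence O(encrypt_complaint).
Premise 3, O(¬rotate_keys → ¬encrypt_complaint), contraposes to O(encrypt_complaint → rotate_keys); with O(encrypt_complaint) we get O(rotate_keys).
Applying K to premise 8 (O(rotate_keys → ¬countersign_certificate)) and O(rotate_keys) yields O(¬countersign_certificate).
From O(¬countersign_certificate) and premise 7, O(¬countersign_certificate → anonymize_report), we obtain O(anonymize_report).
Applying K to premise 6 (O(anonymize_report → publish_form)) and O(anonymize_report) yields O(publish_form).
With premise 10, O(publish_form → ¬release_detainee), the K-axiom yields O(¬release_detainee).
However, premise 4 gives O(release_detainee).
We now have both O(¬release_detainee) and O(release_detainee) — release_detainee is simultaneously obligatory and forbidden, violating the D-axiom.

Inconsistent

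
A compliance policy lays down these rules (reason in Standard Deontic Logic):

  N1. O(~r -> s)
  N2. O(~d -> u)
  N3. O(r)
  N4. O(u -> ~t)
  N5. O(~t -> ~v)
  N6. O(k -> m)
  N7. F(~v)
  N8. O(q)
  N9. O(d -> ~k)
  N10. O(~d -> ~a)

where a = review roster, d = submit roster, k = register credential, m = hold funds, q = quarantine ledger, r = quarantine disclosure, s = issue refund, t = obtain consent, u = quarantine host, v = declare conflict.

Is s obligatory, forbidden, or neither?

Neither

Premise 1 is O(~r -> s), but O(~r) is not derivable from the premises, so it does not yield O(s).
No premise or chain of K-axiom applications forces O(s), and none forces O(~s). So s is neither obligatory nor forbidden under these norms.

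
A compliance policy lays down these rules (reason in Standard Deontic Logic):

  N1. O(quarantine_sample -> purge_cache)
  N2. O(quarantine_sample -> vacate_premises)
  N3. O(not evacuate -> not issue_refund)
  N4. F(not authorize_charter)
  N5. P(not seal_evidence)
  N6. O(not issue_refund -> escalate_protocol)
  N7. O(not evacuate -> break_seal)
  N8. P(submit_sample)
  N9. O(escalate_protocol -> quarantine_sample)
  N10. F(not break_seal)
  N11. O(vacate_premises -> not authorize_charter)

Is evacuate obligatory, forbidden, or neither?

Obligatory

Premise 4, F(not authorize_charter), is equivalent to O(authorize_charter).
Premise 11 is O(vacate_premises -> not authorize_charter); contrapositively O(authorize_charter -> not vacate_premises). Since O(authorize_charter) holds, K gives O(not vacate_premises).
Premise 2 is O(quarantine_sample -> vacate_premises); contrapositively O(not vacate_premises -> not quarantine_sample). Since O(not vacate_premises) holds, K gives O(not quarantine_sample).
Premise 9 is O(escalate_protocol -> quarantine_sample); contrapositively O(not quarantine_sample -> not escalate_protocol). Since O(not quarantine_sample) holds, K gives O(not escalate_protocol).
The contrapositive of premise 6 (O(not issue_refund -> escalate_protocol)) is O(not escalate_protocol -> issue_refund), and O(not escalate_protocol) is already established, so O(issue_refund).
Premise 3 is O(not evacuate -> not issue_refund); contrapositively O(issue_refund -> evacuate). Since O(issue_refund) holds, K gives O(evacuate).
Premises 1, 5, 7, 8, 10 do not contribute to this derivation.
Hence evacuate is obligatory.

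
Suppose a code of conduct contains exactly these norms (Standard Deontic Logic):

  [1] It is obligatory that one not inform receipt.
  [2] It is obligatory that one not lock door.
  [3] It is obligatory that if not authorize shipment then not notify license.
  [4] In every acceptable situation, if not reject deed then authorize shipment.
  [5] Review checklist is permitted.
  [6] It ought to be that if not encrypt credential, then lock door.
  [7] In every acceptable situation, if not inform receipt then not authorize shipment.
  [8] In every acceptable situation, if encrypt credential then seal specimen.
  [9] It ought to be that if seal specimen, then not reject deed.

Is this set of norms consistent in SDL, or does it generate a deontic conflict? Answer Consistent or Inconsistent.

Inconsistent

Premise 2 states O(¬lock_door) outright.
Premise 6, O(¬encrypt_credential → lock_door), contraposes to O(¬lock_door → encrypt_credential); with O(¬lock_door) we get O(encrypt_credential).
From O(encrypt_credential) and premise 8, O(encrypt_credential → seal_specimen), we obtain O(seal_specimen).
With premise 9, O(seal_specimen → ¬reject_deed), the K-axiom yields O(¬reject_deed).
Premise 4 is O(¬reject_deed → authorize_shipment); since O(¬reject_deed), deontic closure gives O(authorize_shipment).
Premise 7, O(¬inform_receipt → ¬authorize_shipment), contraposes to O(authorize_shipment → inform_receipt); with O(authorize_shipment) we get O(inform_receipt).
However, premise 1 gives O(¬inform_receipt).
We now have both O(inform_receipt) and O(¬inform_receipt) — inform_receipt is simultaneously obligatory and forbidden, violating the D-axiom.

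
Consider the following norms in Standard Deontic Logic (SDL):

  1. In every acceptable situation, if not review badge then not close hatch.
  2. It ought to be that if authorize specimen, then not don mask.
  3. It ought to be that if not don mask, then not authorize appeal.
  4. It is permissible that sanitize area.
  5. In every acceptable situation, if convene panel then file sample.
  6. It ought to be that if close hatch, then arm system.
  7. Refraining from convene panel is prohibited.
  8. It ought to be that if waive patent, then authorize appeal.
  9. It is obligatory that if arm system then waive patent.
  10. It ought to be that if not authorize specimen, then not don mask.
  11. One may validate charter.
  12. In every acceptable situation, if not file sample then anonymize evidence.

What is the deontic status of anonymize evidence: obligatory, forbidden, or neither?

Neither

Premise 12 is O(¬file_sample → anonymize_evidence), but O(¬file_sample) is not derivable from the premises, so it does not yield O(anonymize_evidence).
No premise or chain of K-axiom applications forces O(anonymize_evidence), and none forces O(¬anonymize_evidence). So anonymize_evidence is neither obligatory nor forbidden under these norms.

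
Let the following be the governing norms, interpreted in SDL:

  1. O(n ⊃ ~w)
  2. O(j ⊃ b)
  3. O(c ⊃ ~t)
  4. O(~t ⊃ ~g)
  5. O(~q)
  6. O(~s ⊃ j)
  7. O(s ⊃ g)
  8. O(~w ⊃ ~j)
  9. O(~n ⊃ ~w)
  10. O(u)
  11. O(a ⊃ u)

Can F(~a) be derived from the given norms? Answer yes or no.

Premise 11 is O(a ⊃ u); even if O(u) held, inferring O(a) would be affirming the consequent — invalid.
No other premise forces O(a). An ideal world satisfying every premise can still have ~a true, so F(~a) is not derivable.

No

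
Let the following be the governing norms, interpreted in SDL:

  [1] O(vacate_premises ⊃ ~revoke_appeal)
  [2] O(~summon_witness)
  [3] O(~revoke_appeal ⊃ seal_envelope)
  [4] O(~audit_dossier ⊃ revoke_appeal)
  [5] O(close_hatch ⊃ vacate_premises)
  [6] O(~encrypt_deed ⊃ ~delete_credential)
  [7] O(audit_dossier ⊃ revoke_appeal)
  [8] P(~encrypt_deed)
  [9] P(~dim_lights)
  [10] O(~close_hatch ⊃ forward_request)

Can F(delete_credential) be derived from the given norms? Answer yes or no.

Premise 6 is O(~encrypt_deed ⊃ ~delete_credential), but O(~encrypt_deed) is not derivable from the premises (the permission P(~encrypt_deed) asserts only ~O(encrypt_deed), not O(~encrypt_deed)), so it does not yield O(~delete_credential).
No other premise forces O(~delete_credential). An ideal world satisfying every premise can still have delete_credential true, so F(delete_credential) is not derivable.

No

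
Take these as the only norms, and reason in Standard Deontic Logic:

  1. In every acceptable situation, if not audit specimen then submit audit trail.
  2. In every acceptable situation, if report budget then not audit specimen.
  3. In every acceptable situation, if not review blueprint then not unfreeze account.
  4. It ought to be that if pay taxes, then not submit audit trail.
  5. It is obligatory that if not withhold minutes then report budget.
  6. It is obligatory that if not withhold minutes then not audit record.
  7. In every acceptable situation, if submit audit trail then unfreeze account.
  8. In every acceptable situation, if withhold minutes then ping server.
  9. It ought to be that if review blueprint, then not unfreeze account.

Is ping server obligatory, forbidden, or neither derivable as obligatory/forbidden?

Obligatory

Premises 3 and 9 cover both cases: O(¬review_blueprint → ¬unfreeze_account) and O(review_blueprint → ¬unfreeze_account). Since ¬review_blueprint ∨ review_blueprint is a tautology, O(¬unfreeze_account) follows.
Premise 7 is O(submit_audit_trail → unfreeze_account); contrapositively O(¬unfreeze_account → ¬submit_audit_trail). Since O(¬unfreeze_account) holds, K gives O(¬submit_audit_trail).
Premise 1, O(¬audit_specimen → submit_audit_trail), contraposes to O(¬submit_audit_trail → audit_specimen); with O(¬submit_audit_trail) we get O(audit_specimen).
Premise 2, O(report_budget → ¬audit_specimen), contraposes to O(audit_specimen → ¬report_budget); with O(audit_specimen) we get O(¬report_budget).
Premise 5 is O(¬withhold_minutes → report_budget); contrapositively O(¬report_budget → withhold_minutes). Since O(¬report_budget) holds, K gives O(withhold_minutes).
With premise 8, O(withhold_minutes → ping_server), the K-axiom yields O(ping_server).
Premises 4, 6 do not contribute to this derivation.
Hence ping_server is obligatory.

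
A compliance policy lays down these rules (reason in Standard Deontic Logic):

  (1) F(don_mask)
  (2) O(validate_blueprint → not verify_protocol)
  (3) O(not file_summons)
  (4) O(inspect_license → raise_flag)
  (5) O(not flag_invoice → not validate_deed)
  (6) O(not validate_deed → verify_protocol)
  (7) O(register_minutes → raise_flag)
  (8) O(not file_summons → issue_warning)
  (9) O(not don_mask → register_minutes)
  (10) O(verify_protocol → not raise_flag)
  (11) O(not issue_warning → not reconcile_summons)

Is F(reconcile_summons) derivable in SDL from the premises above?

Premise 11 is O(not issue_warning → not reconcile_summons), but O(not issue_warning) is not derivable from the premises, so it does not yield O(not reconcile_summons).
No other premise forces O(not reconcile_summons). An ideal world satisfying every premise can still have reconcile_summons true, so F(reconcile_summons) is not derivable.

No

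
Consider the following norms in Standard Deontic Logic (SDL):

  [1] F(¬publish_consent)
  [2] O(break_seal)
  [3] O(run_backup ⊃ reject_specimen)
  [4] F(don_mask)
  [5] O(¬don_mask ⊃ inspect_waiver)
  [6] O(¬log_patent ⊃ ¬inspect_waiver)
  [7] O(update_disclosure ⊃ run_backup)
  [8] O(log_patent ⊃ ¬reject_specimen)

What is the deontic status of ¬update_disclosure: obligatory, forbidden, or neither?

F(don_mask) at premise 4 means O(¬don_mask).
Applying K to premise 5 (O(¬don_mask ⊃ inspect_waiver)) and O(¬don_mask) yields O(inspect_waiver).
The contrapositive of premise 6 (O(¬log_patent ⊃ ¬inspect_waiver)) is O(inspect_waiver ⊃ log_patent), and O(inspect_waiver) is already established, so O(log_patent).
With premise 8, O(log_patent ⊃ ¬reject_specimen), the K-axiom yields O(¬reject_specimen).
Premise 3, O(run_backup ⊃ reject_specimen), contraposes to O(¬reject_specimen ⊃ ¬run_backup); with O(¬reject_specimen) we get O(¬run_backup).
Premise 7, O(update_disclosure ⊃ run_backup), contraposes to O(¬run_backup ⊃ ¬update_disclosure); with O(¬run_backup) we get O(¬update_disclosure).
Premises 1, 2 do not contribute to this derivation.
Hence ¬update_disclosure is obligatory.

Obligatory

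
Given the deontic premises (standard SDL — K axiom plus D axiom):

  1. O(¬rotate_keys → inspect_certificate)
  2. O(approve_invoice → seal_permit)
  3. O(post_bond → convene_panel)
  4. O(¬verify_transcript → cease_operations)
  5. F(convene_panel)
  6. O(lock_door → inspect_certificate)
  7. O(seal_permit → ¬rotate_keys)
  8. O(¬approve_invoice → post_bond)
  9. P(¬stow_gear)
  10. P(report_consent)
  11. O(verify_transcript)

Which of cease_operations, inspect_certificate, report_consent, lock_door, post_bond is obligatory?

Premise 5 is F(convene_panel), i.e. O(¬convene_panel).
Premise 3, O(post_bond → convene_panel), contraposes to O(¬convene_panel → ¬post_bond); with O(¬convene_panel) we get O(¬post_bond).
The contrapositive of premise 8 (O(¬approve_invoice → post_bond)) is O(¬post_bond → approve_invoice), and O(¬post_bond) is already established, so O(approve_invoice).
From O(approve_invoice) and premise 2, O(approve_invoice → seal_permit), we obtain O(seal_permit).
With premise 7, O(seal_permit → ¬rotate_keys), the K-axiom yields O(¬rotate_keys).
Applying K to premise 1 (O(¬rotate_keys → inspect_certificate)) and O(¬rotate_keys) yields O(inspect_certificate).
So O(inspect_certificate) holds — inspect_certificate is obligatory. None of the other listed options is made obligatory by any chain of premises.

inspect_certificate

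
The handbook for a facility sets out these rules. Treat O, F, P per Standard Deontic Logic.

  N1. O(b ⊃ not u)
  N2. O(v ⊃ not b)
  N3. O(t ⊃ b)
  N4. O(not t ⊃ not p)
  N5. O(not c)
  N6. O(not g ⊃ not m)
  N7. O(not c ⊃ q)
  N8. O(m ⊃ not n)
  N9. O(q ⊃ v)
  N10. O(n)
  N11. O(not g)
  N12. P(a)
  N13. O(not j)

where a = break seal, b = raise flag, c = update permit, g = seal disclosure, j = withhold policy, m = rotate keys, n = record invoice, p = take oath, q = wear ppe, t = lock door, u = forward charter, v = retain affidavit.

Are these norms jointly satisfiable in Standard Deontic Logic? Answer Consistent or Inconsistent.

Consistent

Premise 8 is O(m ⊃ not n), but O(m) is not derivable from the premises, so it does not yield O(not n).
So O(not n) is not derivable, and the apparent clash with O(n) does not arise.
A world satisfying every obligation exists (e.g. a=false, b=false, c=false, g=false, j=false, m=false, n=true, p=false, q=true, t=false, u=false, v=true); no atom is both obligatory and forbidden, so the set is consistent.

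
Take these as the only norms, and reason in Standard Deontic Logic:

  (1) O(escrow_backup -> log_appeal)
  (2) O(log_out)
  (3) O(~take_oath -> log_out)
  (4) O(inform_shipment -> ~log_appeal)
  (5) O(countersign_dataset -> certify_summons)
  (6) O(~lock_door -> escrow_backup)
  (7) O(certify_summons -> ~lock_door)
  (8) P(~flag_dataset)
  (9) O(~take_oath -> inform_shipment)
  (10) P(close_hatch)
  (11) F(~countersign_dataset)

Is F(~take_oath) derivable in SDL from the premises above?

Premise 11 is F(~countersign_dataset), i.e. O(countersign_dataset).
With premise 5, O(countersign_dataset -> certify_summons), the K-axiom yields O(certify_summons).
From O(certify_summons) and premise 7, O(certify_summons -> ~lock_door), we obtain O(~lock_door).
From O(~lock_door) and premise 6, O(~lock_door -> escrow_backup), we obtain O(escrow_backup).
Premise 1 is O(escrow_backup -> log_appeal); since O(escrow_backup), deontic closure gives O(log_appeal).
Premise 4 is O(inform_shipment -> ~log_appeal); contrapositively O(log_appeal -> ~inform_shipment). Since O(log_appeal) holds, K gives O(~inform_shipment).
Premise 9 is O(~take_oath -> inform_shipment); contrapositively O(~inform_shipment -> take_oath). Since O(~inform_shipment) holds, K gives O(take_oath).
Premises 2, 3, 8, 10 do not contribute to this derivation.
So O(take_oath) holds, i.e. F(~take_oath). The claim follows.

Yes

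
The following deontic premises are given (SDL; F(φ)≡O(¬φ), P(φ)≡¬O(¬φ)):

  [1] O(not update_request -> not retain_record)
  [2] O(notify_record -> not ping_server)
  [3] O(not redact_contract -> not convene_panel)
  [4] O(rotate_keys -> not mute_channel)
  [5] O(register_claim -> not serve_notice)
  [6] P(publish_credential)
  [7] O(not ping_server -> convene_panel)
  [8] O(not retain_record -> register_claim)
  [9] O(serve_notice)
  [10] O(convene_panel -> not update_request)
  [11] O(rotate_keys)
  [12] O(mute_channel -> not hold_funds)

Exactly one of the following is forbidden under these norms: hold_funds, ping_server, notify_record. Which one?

Premise 9 states O(serve_notice) outright.
Premise 5, O(register_claim -> not serve_notice), contraposes to O(serve_notice -> not register_claim); with O(serve_notice) we get O(not register_claim).
The contrapositive of premise 8 (O(not retain_record -> register_claim)) is O(not register_claim -> retain_record), and O(not register_claim) is already established, so O(retain_record).
The contrapositive of premise 1 (O(not update_request -> not retain_record)) is O(retain_record -> update_request), and O(retain_record) is already established, so O(update_request).
Premise 10, O(convene_panel -> not update_request), contraposes to O(update_request -> not convene_panel); with O(update_request) we get O(not convene_panel).
Premise 7, O(not ping_server -> convene_panel), contraposes to O(not convene_panel -> ping_server); with O(not convene_panel) we get O(ping_server).
Premise 2, O(notify_record -> not ping_server), contraposes to O(ping_server -> not notify_record); with O(ping_server) we get O(not notify_record).
So O(not notify_record) holds, i.e. notify_record is forbidden. None of the other listed options is forbidden under the premises.

notify_record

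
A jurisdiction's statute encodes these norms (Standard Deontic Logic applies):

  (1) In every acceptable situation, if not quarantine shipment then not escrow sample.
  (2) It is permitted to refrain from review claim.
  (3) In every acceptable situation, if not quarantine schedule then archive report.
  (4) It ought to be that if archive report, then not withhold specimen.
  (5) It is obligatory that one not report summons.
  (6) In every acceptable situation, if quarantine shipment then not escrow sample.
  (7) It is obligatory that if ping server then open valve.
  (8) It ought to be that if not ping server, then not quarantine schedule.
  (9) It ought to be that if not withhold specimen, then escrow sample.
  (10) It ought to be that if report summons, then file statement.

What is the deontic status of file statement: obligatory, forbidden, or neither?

Neither

Premise 10 is O(report_summons → file_statement), but O(report_summons) is not derivable from the premises, so it does not yield O(file_statement).
No premise or chain of K-axiom applications forces O(file_statement), and none forces O(¬file_statement). So file_statement is neither obligatory nor forbidden under these norms.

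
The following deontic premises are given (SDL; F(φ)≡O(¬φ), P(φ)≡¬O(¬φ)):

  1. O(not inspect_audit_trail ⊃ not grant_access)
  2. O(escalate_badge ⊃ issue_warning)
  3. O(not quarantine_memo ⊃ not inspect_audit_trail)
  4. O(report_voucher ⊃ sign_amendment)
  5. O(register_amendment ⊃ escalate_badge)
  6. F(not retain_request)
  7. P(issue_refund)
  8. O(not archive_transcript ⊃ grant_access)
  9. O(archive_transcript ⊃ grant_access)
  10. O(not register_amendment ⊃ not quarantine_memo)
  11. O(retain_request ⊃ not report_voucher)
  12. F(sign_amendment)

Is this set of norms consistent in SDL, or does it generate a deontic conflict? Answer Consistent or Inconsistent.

Premise 4 is O(report_voucher ⊃ sign_amendment), but O(report_voucher) is not derivable from the premises, so it does not yield O(sign_amendment).
So O(sign_amendment) is not derivable, and the apparent clash with O(not sign_amendment) does not arise.
A world satisfying every obligation exists (e.g. archive_transcript=false, escalate_badge=true, grant_access=true, inspect_audit_trail=true, issue_refund=false, issue_warning=true, quarantine_memo=true, register_amendment=true, report_voucher=false, retain_request=true, sign_amendment=false); no atom is both obligatory and forbidden, so the set is consistent.

Consistent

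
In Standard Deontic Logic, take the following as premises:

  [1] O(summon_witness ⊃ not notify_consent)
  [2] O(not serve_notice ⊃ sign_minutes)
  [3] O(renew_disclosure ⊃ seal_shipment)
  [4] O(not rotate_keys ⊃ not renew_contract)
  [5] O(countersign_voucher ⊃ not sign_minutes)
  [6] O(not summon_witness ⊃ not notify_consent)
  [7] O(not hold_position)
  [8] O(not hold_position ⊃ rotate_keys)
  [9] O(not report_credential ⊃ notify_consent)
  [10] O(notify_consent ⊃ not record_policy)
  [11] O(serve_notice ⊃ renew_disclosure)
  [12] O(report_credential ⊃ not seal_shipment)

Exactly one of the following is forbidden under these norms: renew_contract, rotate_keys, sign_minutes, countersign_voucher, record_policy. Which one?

Premises 1 and 6 are O(summon_witness ⊃ not notify_consent) and O(not summon_witness ⊃ not notify_consent); every ideal world satisfies summon_witness or not summon_witness, so in either case not notify_consent holds — hence O(not notify_consent).
Premise 9 is O(not report_credential ⊃ notify_consent); contrapositively O(not notify_consent ⊃ report_credential). Since O(not notify_consent) holds, K gives O(report_credential).
With premise 12, O(report_credential ⊃ not seal_shipment), the K-axiom yields O(not seal_shipment).
Premise 3, O(renew_disclosure ⊃ seal_shipment), contraposes to O(not seal_shipment ⊃ not renew_disclosure); with O(not seal_shipment) we get O(not renew_disclosure).
The contrapositive of premise 11 (O(serve_notice ⊃ renew_disclosure)) is O(not renew_disclosure ⊃ not serve_notice), and O(not renew_disclosure) is already established, so O(not serve_notice).
With premise 2, O(not serve_notice ⊃ sign_minutes), the K-axiom yields O(sign_minutes).
The contrapositive of premise 5 (O(countersign_voucher ⊃ not sign_minutes)) is O(sign_minutes ⊃ not countersign_voucher), and O(sign_minutes) is already established, so O(not countersign_voucher).
So O(not countersign_voucher) holds, i.e. countersign_voucher is forbidden. None of the other listed options is forbidden under the premises.

countersign_voucher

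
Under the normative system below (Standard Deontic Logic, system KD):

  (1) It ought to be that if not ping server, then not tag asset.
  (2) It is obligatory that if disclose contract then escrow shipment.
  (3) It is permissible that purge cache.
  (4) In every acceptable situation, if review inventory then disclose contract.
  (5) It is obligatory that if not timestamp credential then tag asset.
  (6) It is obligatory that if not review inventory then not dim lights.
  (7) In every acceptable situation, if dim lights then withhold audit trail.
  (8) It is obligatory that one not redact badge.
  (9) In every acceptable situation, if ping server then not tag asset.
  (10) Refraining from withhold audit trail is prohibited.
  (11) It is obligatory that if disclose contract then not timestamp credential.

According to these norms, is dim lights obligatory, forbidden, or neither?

Forbidden

Premises 1 and 9 cover both cases: O(¬ping_server → ¬tag_asset) and O(ping_server → ¬tag_asset). Since ¬ping_server ∨ ping_server is a tautology, O(¬tag_asset) follows.
The contrapositive of premise 5 (O(¬timestamp_credential → tag_asset)) is O(¬tag_asset → timestamp_credential), and O(¬tag_asset) is already established, so O(timestamp_credential).
The contrapositive of premise 11 (O(disclose_contract → ¬timestamp_credential)) is O(timestamp_credential → ¬disclose_contract), and O(timestamp_credential) is already established, so O(¬disclose_contract).
Premise 4 is O(review_inventory → disclose_contract); contrapositively O(¬disclose_contract → ¬review_inventory). Since O(¬disclose_contract) holds, K gives O(¬review_inventory).
Applying K to premise 6 (O(¬review_inventory → ¬dim_lights)) and O(¬review_inventory) yields O(¬dim_lights).
Premises 2, 3, 7, 8, 10 do not contribute to this derivation.
Thus O(¬dim_lights), which is F(dim_lights): dim_lights is forbidden.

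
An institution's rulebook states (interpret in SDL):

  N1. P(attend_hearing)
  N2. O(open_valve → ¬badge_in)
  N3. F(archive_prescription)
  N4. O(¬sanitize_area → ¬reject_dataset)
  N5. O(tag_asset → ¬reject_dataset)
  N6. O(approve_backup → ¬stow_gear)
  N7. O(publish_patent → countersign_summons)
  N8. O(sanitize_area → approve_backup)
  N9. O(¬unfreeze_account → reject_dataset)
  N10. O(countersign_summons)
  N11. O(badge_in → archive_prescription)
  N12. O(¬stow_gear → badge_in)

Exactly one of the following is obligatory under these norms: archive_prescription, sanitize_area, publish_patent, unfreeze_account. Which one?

Premise 3 is F(archive_prescription), i.e. O(¬archive_prescription).
Premise 11, O(badge_in → archive_prescription), contraposes to O(¬archive_prescription → ¬badge_in); with O(¬archive_prescription) we get O(¬badge_in).
The contrapositive of premise 12 (O(¬stow_gear → badge_in)) is O(¬badge_in → stow_gear), and O(¬badge_in) is already established, so O(stow_gear).
The contrapositive of premise 6 (O(approve_backup → ¬stow_gear)) is O(stow_gear → ¬approve_backup), and O(stow_gear) is already established, so O(¬approve_backup).
Premise 8 is O(sanitize_area → approve_backup); contrapositively O(¬approve_backup → ¬sanitize_area). Since O(¬approve_backup) holds, K gives O(¬sanitize_area).
With premise 4, O(¬sanitize_area → ¬reject_dataset), the K-axiom yields O(¬reject_dataset).
Premise 9 is O(¬unfreeze_account → reject_dataset); contrapositively O(¬reject_dataset → unfreeze_account). Since O(¬reject_dataset) holds, K gives O(unfreeze_account).
So O(unfreeze_account) holds — unfreeze_account is obligatory. None of the other listed options is made obligatory by any chain of premises.

unfreeze_account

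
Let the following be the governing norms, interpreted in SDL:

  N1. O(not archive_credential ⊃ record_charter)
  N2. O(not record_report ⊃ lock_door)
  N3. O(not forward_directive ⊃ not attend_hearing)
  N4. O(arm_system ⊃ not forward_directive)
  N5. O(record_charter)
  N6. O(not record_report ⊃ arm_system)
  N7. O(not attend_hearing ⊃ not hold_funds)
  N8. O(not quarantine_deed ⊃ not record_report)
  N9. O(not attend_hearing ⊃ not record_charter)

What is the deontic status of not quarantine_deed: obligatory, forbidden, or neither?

From premise 5 we have O(record_charter).
Premise 9, O(not attend_hearing ⊃ not record_charter), contraposes to O(record_charter ⊃ attend_hearing); with O(record_charter) we get O(attend_hearing).
The contrapositive of premise 3 (O(not forward_directive ⊃ not attend_hearing)) is O(attend_hearing ⊃ forward_directive), and O(attend_hearing) is already established, so O(forward_directive).
The contrapositive of premise 4 (O(arm_system ⊃ not forward_directive)) is O(forward_directive ⊃ not arm_system), and O(forward_directive) is already established, so O(not arm_system).
Premise 6 is O(not record_report ⊃ arm_system); contrapositively O(not arm_system ⊃ record_report). Since O(not arm_system) holds, K gives O(record_report).
Premise 8, O(not quarantine_deed ⊃ not record_report), contraposes to O(record_report ⊃ quarantine_deed); with O(record_report) we get O(quarantine_deed).
Premises 1, 2, 7 do not contribute to this derivation.
Thus O(quarantine_deed), which is F(not quarantine_deed): not quarantine_deed is forbidden.

Forbidden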